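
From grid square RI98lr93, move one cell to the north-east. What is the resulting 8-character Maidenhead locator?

Longitude extended square 9; +1 → 10, wraps to 0, carry into subsquare.
Longitude subsquare l = 11; +1 → 12 = m.
Latitude extended square 3; +1 → 4.

RI98mr04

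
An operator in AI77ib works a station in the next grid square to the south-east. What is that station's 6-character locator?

AI77ja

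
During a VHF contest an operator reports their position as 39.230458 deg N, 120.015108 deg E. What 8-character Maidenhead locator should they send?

Offset from 180°W / 90°S: lon 300.01511°, lat 129.23046°.
Field (20°×10°, letters A–R): 300.01511/20 → 15 → P, 129.23046/10 → 12 → M; chars PM.
Square (2°×1°, digits 0–9): 0.01511/2 → 0, 9.23046/1 → 9; chars 09.
Subsquare (5′×2.5′, letters a–x): 0.01511/0.0833333 → 0 → a, 0.23046/0.0416667 → 5 → f; chars af.
Extended square (30″×15″, digits 0–9): 0.01511/0.00833333 → 1, 0.02212/0.00416667 → 5; chars 15.

PM09af15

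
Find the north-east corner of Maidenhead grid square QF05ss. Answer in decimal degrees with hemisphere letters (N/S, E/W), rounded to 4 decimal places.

34.2083° S, 141.5833° E

Field Q=16, F=5: +16·20° lon, +5·10° lat → SW at lon 140°, lat -40°.
Square 0, 5: +0·2° lon, +5·1° lat → SW at lon 140°, lat -35°.
Subsquare s=18, s=18: +18·0.0833333° lon, +18·0.0416667° lat → SW at lon 141.5°, lat -34.25°.
Cell spans 0.0833333° lon × 0.0416667° lat. NE corner is SW corner plus one full cell.
latitude 34.2083° S, longitude 141.5833° E.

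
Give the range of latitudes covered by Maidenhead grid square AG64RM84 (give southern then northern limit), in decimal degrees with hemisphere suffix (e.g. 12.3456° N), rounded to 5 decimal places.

25.48333° S, 25.47917° S

Field A=0, G=6: +0·20° lon, +6·10° lat → SW at lon -180°, lat -30°.
Square 6, 4: +6·2° lon, +4·1° lat → SW at lon -168°, lat -26°.
Subsquare r=17, m=12: +17·0.0833333° lon, +12·0.0416667° lat → SW at lon -166.583°, lat -25.5°.
Extended square 8, 4: +8·0.00833333° lon, +4·0.00416667° lat → SW at lon -166.517°, lat -25.4833°.
Cell spans 0.00833333° lon × 0.00416667° lat.
south 25.48333° S, north 25.47917° S.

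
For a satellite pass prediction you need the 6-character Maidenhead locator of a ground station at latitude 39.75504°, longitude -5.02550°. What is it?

Shift to the Maidenhead origin (180°W, 90°S): lon 174.9745, lat 129.7550.
Field: lon ⌊174.9745/20⌋ = 8 → I; lat ⌊129.7550/10⌋ = 12 → M.
Square: lon ⌊14.9745/2⌋ = 7; lat ⌊9.7550/1⌋ = 9.
Subsquare: lon ⌊0.9745/0.0833333⌋ = 11 → l; lat ⌊0.7550/0.0416667⌋ = 18 → s.

IM79ls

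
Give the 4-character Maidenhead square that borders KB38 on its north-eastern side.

Longitude square 3; +1 → 4.
Latitude square 8; +1 → 9.

KB49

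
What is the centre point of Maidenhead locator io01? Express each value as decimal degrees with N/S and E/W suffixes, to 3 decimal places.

51.500° N, 19.000° W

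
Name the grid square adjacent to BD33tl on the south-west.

BD33sk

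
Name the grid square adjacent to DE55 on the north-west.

Longitude square 5; −1 → 4.
Latitude square 5; +1 → 6.

DE46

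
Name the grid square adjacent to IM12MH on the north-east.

IM12ni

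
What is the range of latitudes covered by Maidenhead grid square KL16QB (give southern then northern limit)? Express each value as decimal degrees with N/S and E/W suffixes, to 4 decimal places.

26.0417° N, 26.0833° N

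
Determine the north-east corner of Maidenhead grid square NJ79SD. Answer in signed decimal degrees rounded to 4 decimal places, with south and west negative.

Field N=13, J=9: +13·20° lon, +9·10° lat → SW at lon 80°, lat 0°.
Square 7, 9: +7·2° lon, +9·1° lat → SW at lon 94°, lat 9°.
Subsquare s=18, d=3: +18·0.0833333° lon, +3·0.0416667° lat → SW at lon 95.5°, lat 9.125°.
Cell spans 0.0833333° lon × 0.0416667° lat. NE corner is SW corner plus one full cell.
latitude 9.1667, longitude 95.5833.

9.1667, 95.5833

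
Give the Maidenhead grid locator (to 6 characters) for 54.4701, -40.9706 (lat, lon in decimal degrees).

GO94ml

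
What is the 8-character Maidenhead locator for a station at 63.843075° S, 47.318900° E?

LC36pd87

Shift to the Maidenhead origin (180°W, 90°S): lon 227.31890, lat 26.15693.
Field: lon ⌊227.31890/20⌋ = 11 → L; lat ⌊26.15693/10⌋ = 2 → C.
Square: lon ⌊7.31890/2⌋ = 3; lat ⌊6.15693/1⌋ = 6.
Subsquare: lon ⌊1.31890/0.0833333⌋ = 15 → p; lat ⌊0.15693/0.0416667⌋ = 3 → d.
Extended square: lon ⌊0.06890/0.00833333⌋ = 8; lat ⌊0.03193/0.00416667⌋ = 7.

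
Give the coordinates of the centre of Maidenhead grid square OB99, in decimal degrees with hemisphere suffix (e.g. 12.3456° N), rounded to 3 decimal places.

Field O=14, B=1: +14·20° lon, +1·10° lat → SW at lon 100°, lat -80°.
Square 9, 9: +9·2° lon, +9·1° lat → SW at lon 118°, lat -71°.
Cell spans 2° lon × 1° lat. Centre is SW corner plus half of each.
latitude 70.500° S, longitude 119.000° E.

70.500° S, 119.000° E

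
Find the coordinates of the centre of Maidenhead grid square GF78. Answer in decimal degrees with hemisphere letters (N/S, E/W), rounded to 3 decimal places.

Field G=6, F=5: +6·20° lon, +5·10° lat → SW at lon -60°, lat -40°.
Square 7, 8: +7·2° lon, +8·1° lat → SW at lon -46°, lat -32°.
Cell spans 2° lon × 1° lat. Centre is SW corner plus half of each.
latitude 31.500° S, longitude 45.000° W.

31.500° S, 45.000° W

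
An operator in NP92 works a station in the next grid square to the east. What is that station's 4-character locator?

Longitude square 9; +1 → 10, wraps to 0, carry into field.
Longitude field N = 13; +1 → 14 = O.
The latitude characters are unchanged.

OP02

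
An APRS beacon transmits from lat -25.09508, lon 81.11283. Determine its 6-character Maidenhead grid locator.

Offset from 180°W / 90°S: lon 261.1128°, lat 64.9049°.
Field: 261.1128/20 → 13 → N, 64.9049/10 → 6 → G; chars NG.
Square: 1.1128/2 → 0, 4.9049/1 → 4; chars 04.
Subsquare: 1.1128/0.0833333 → 13 → n, 0.9049/0.0416667 → 21 → v; chars nv.

NG04nv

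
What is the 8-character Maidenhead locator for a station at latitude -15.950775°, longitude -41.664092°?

Add 180° to longitude and 90° to latitude: 138.33591, 74.04923.
Field: 138.33591/20 → 6 → G, 74.04923/10 → 7 → H; chars GH.
Square: 18.33591/2 → 9, 4.04923/1 → 4; chars 94.
Subsquare: 0.33591/0.0833333 → 4 → e, 0.04923/0.0416667 → 1 → b; chars eb.
Extended square: 0.00257/0.00833333 → 0, 0.00756/0.00416667 → 1; chars 01.

GH94eb01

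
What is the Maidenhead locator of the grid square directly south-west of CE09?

BE98

Longitude square 0; −1 → -1, wraps to 9, carry into field.
Longitude field C = 2; −1 → 1 = B.
Latitude square 9; −1 → 8.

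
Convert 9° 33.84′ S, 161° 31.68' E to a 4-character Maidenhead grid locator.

RI00

Offset from 180°W / 90°S: lon 341.53°, lat 80.44°.
Field: 341.53/20 → 17 → R, 80.44/10 → 8 → I; chars RI.
Square: 1.53/2 → 0, 0.44/1 → 0; chars 00.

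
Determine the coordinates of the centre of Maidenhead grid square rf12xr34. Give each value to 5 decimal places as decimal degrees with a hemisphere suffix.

37.27292° S, 163.94583° E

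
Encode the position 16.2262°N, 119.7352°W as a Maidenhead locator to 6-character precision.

DK06df

Offset from 180°W / 90°S: lon 60.2648°, lat 106.2262°.
Field (20°×10°, letters A–R): lon ⌊60.2648/20⌋ = 3 → D; lat ⌊106.2262/10⌋ = 10 → K.
Square (2°×1°, digits 0–9): lon ⌊0.2648/2⌋ = 0; lat ⌊6.2262/1⌋ = 6.
Subsquare (5′×2.5′, letters a–x): lon ⌊0.2648/0.0833333⌋ = 3 → d; lat ⌊0.2262/0.0416667⌋ = 5 → f.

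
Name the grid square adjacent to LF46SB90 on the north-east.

Longitude extended square 9; +1 → 10, wraps to 0, carry into subsquare.
Longitude subsquare s = 18; +1 → 19 = t.
Latitude extended square 0; +1 → 1.

LF46tb01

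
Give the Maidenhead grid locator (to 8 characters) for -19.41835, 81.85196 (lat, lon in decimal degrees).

NH00wn29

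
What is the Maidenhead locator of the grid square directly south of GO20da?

GN29dx

Latitude subsquare a = 0; −1 → -1, wraps to 23 = x, carry into square.
Latitude square 0; −1 → -1, wraps to 9, carry into field.
Latitude field O = 14; −1 → 13 = N.
The longitude characters are unchanged.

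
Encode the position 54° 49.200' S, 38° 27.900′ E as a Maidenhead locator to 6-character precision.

KD95fe

Offset from 180°W / 90°S: lon 218.4650°, lat 35.1800°.
Field (20°×10°, letters A–R): 218.4650/20 → 10 → K, 35.1800/10 → 3 → D; chars KD.
Square (2°×1°, digits 0–9): 18.4650/2 → 9, 5.1800/1 → 5; chars 95.
Subsquare (5′×2.5′, letters a–x): 0.4650/0.0833333 → 5 → f, 0.1800/0.0416667 → 4 → e; chars fe.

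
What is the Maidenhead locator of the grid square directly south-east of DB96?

Longitude square 9; +1 → 10, wraps to 0, carry into field.
Longitude field D = 3; +1 → 4 = E.
Latitude square 6; −1 → 5.

EB05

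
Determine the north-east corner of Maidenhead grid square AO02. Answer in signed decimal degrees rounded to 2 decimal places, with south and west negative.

53.00, -178.00

Field A=0, O=14: +0·20° lon, +14·10° lat → SW at lon -180°, lat 50°.
Square 0, 2: +0·2° lon, +2·1° lat → SW at lon -180°, lat 52°.
Cell spans 2° lon × 1° lat. NE corner is SW corner plus one full cell.
latitude 53.00, longitude -178.00.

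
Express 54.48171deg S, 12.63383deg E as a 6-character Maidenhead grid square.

Add 180° to longitude and 90° to latitude: 192.6338, 35.5183.
Field: 192.6338/20 → 9 → J, 35.5183/10 → 3 → D; chars JD.
Square: 12.6338/2 → 6, 5.5183/1 → 5; chars 65.
Subsquare: 0.6338/0.0833333 → 7 → h, 0.5183/0.0416667 → 12 → m; chars hm.

JD65hm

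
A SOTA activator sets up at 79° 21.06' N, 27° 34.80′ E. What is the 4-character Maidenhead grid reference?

KQ39

Shift to the Maidenhead origin (180°W, 90°S): lon 207.58, lat 169.35.
Field: lon ⌊207.58/20⌋ = 10 → K; lat ⌊169.35/10⌋ = 16 → Q.
Square: lon ⌊7.58/2⌋ = 3; lat ⌊9.35/1⌋ = 9.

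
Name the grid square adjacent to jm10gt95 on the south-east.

Longitude extended square 9; +1 → 10, wraps to 0, carry into subsquare.
Longitude subsquare g = 6; +1 → 7 = h.
Latitude extended square 5; −1 → 4.

JM10ht04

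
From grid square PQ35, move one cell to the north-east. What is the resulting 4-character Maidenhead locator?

PQ46

Longitude square 3; +1 → 4.
Latitude square 5; +1 → 6.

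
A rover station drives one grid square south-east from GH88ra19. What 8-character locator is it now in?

Longitude extended square 1; +1 → 2.
Latitude extended square 9; −1 → 8.

GH88ra28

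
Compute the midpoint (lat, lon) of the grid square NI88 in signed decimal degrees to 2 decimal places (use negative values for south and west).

Field N=13, I=8: +13·20° lon, +8·10° lat → SW at lon 80°, lat -10°.
Square 8, 8: +8·2° lon, +8·1° lat → SW at lon 96°, lat -2°.
Cell spans 2° lon × 1° lat. Centre is SW corner plus half of each.
latitude -1.50, longitude 97.00.

-1.50, 97.00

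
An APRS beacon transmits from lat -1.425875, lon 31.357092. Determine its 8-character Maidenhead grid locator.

KI58qn27

Add 180° to longitude and 90° to latitude: 211.35709, 88.57412.
Field: 211.35709/20 → 10 → K, 88.57412/10 → 8 → I; chars KI.
Square: 11.35709/2 → 5, 8.57412/1 → 8; chars 58.
Subsquare: 1.35709/0.0833333 → 16 → q, 0.57412/0.0416667 → 13 → n; chars qn.
Extended square: 0.02376/0.00833333 → 2, 0.03246/0.00416667 → 7; chars 27.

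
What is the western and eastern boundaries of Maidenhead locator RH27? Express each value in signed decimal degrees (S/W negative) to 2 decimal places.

164.00, 166.00

Field R=17, H=7: +17·20° lon, +7·10° lat → SW at lon 160°, lat -20°.
Square 2, 7: +2·2° lon, +7·1° lat → SW at lon 164°, lat -13°.
Cell spans 2° lon × 1° lat.
west 164.00, east 166.00.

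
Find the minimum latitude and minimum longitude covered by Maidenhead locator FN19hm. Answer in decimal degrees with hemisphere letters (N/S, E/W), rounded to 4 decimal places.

49.5000° N, 77.4167° W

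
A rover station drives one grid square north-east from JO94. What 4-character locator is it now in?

KO05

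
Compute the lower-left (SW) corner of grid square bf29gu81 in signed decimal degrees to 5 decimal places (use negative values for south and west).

-30.16250, -155.43333

Field B=1, F=5: +1·20° lon, +5·10° lat → SW at lon -160°, lat -40°.
Square 2, 9: +2·2° lon, +9·1° lat → SW at lon -156°, lat -31°.
Subsquare g=6, u=20: +6·0.0833333° lon, +20·0.0416667° lat → SW at lon -155.5°, lat -30.1667°.
Extended square 8, 1: +8·0.00833333° lon, +1·0.00416667° lat → SW at lon -155.433°, lat -30.1625°.
latitude -30.16250, longitude -155.43333.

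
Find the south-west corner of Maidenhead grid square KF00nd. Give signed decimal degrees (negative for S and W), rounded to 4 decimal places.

Field K=10, F=5: +10·20° lon, +5·10° lat → SW at lon 20°, lat -40°.
Square 0, 0: +0·2° lon, +0·1° lat → SW at lon 20°, lat -40°.
Subsquare n=13, d=3: +13·0.0833333° lon, +3·0.0416667° lat → SW at lon 21.0833°, lat -39.875°.
latitude -39.8750, longitude 21.0833.

-39.8750, 21.0833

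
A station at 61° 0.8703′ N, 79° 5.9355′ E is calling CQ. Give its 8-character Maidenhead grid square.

Add 180° to longitude and 90° to latitude: 259.09893, 151.01450.
Field: 259.09893/20 → 12 → M, 151.01450/10 → 15 → P; chars MP.
Square: 19.09893/2 → 9, 1.01450/1 → 1; chars 91.
Subsquare: 1.09893/0.0833333 → 13 → n, 0.01450/0.0416667 → 0 → a; chars na.
Extended square: 0.01559/0.00833333 → 1, 0.01450/0.00416667 → 3; chars 13.

MP91na13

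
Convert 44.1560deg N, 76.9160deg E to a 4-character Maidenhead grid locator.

MN84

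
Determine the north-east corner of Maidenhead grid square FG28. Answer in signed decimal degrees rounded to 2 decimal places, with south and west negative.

-21.00, -74.00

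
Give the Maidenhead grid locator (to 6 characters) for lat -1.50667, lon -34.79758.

HI28ol

Offset from 180°W / 90°S: lon 145.2024°, lat 88.4933°.
Field (20°×10°, letters A–R): lon ⌊145.2024/20⌋ = 7 → H; lat ⌊88.4933/10⌋ = 8 → I.
Square (2°×1°, digits 0–9): lon ⌊5.2024/2⌋ = 2; lat ⌊8.4933/1⌋ = 8.
Subsquare (5′×2.5′, letters a–x): lon ⌊1.2024/0.0833333⌋ = 14 → o; lat ⌊0.4933/0.0416667⌋ = 11 → l.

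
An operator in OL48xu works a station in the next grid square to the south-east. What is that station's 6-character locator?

OL58at

Longitude subsquare x = 23; +1 → 24, wraps to 0 = a, carry into square.
Longitude square 4; +1 → 5.
Latitude subsquare u = 20; −1 → 19 = t.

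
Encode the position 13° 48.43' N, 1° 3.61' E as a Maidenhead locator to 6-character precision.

JK03mt

Offset from 180°W / 90°S: lon 181.0602°, lat 103.8072°.
Field: 181.0602/20 → 9 → J, 103.8072/10 → 10 → K; chars JK.
Square: 1.0602/2 → 0, 3.8072/1 → 3; chars 03.
Subsquare: 1.0602/0.0833333 → 12 → m, 0.8072/0.0416667 → 19 → t; chars mt.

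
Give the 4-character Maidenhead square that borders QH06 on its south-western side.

Longitude square 0; −1 → -1, wraps to 9, carry into field.
Longitude field Q = 16; −1 → 15 = P.
Latitude square 6; −1 → 5.

PH95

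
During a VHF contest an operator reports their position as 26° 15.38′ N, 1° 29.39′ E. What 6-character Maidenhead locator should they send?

Shift to the Maidenhead origin (180°W, 90°S): lon 181.4898, lat 116.2563.
Field: 181.4898/20 → 9 → J, 116.2563/10 → 11 → L; chars JL.
Square: 1.4898/2 → 0, 6.2563/1 → 6; chars 06.
Subsquare: 1.4898/0.0833333 → 17 → r, 0.2563/0.0416667 → 6 → g; chars rg.

JL06rg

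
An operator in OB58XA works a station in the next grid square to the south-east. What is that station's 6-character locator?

OB67ax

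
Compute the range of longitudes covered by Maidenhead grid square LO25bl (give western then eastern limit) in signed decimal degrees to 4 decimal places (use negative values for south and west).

44.0833, 44.1667

Field L=11, O=14: +11·20° lon, +14·10° lat → SW at lon 40°, lat 50°.
Square 2, 5: +2·2° lon, +5·1° lat → SW at lon 44°, lat 55°.
Subsquare b=1, l=11: +1·0.0833333° lon, +11·0.0416667° lat → SW at lon 44.0833°, lat 55.4583°.
Cell spans 0.0833333° lon × 0.0416667° lat.
west 44.0833, east 44.1667.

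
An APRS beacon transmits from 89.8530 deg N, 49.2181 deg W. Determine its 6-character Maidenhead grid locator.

Shift to the Maidenhead origin (180°W, 90°S): lon 130.7819, lat 179.8530.
Field: lon ⌊130.7819/20⌋ = 6 → G; lat ⌊179.8530/10⌋ = 17 → R.
Square: lon ⌊10.7819/2⌋ = 5; lat ⌊9.8530/1⌋ = 9.
Subsquare: lon ⌊0.7819/0.0833333⌋ = 9 → j; lat ⌊0.8530/0.0416667⌋ = 20 → u.

GR59ju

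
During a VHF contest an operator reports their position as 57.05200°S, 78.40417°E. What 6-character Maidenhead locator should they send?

Shift to the Maidenhead origin (180°W, 90°S): lon 258.4042, lat 32.9480.
Field: 258.4042/20 → 12 → M, 32.9480/10 → 3 → D; chars MD.
Square: 18.4042/2 → 9, 2.9480/1 → 2; chars 92.
Subsquare: 0.4042/0.0833333 → 4 → e, 0.9480/0.0416667 → 22 → w; chars ew.

MD92ew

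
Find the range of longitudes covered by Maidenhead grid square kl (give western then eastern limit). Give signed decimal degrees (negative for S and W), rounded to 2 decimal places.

Field K=10, L=11: +10·20° lon, +11·10° lat → SW at lon 20°, lat 20°.
Cell spans 20° lon × 10° lat.
west 20.00, east 40.00.

20.00, 40.00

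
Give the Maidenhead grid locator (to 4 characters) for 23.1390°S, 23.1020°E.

KG16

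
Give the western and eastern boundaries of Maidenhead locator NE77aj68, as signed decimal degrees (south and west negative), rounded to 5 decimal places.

94.05000, 94.05833

Field N=13, E=4: +13·20° lon, +4·10° lat → SW at lon 80°, lat -50°.
Square 7, 7: +7·2° lon, +7·1° lat → SW at lon 94°, lat -43°.
Subsquare a=0, j=9: +0·0.0833333° lon, +9·0.0416667° lat → SW at lon 94°, lat -42.625°.
Extended square 6, 8: +6·0.00833333° lon, +8·0.00416667° lat → SW at lon 94.05°, lat -42.5917°.
Cell spans 0.00833333° lon × 0.00416667° lat.
west 94.05000, east 94.05833.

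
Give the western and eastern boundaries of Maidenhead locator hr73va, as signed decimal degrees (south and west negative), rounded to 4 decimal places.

Field H=7, R=17: +7·20° lon, +17·10° lat → SW at lon -40°, lat 80°.
Square 7, 3: +7·2° lon, +3·1° lat → SW at lon -26°, lat 83°.
Subsquare v=21, a=0: +21·0.0833333° lon, +0·0.0416667° lat → SW at lon -24.25°, lat 83°.
Cell spans 0.0833333° lon × 0.0416667° lat.
west -24.2500, east -24.1667.

-24.2500, -24.1667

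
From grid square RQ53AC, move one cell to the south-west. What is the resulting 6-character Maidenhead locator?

RQ43xb

Longitude subsquare a = 0; −1 → -1, wraps to 23 = x, carry into square.
Longitude square 5; −1 → 4.
Latitude subsquare c = 2; −1 → 1 = b.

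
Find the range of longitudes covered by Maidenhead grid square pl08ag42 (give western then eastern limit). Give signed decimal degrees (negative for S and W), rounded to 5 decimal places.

120.03333, 120.04167

Field P=15, L=11: +15·20° lon, +11·10° lat → SW at lon 120°, lat 20°.
Square 0, 8: +0·2° lon, +8·1° lat → SW at lon 120°, lat 28°.
Subsquare a=0, g=6: +0·0.0833333° lon, +6·0.0416667° lat → SW at lon 120°, lat 28.25°.
Extended square 4, 2: +4·0.00833333° lon, +2·0.00416667° lat → SW at lon 120.033°, lat 28.2583°.
Cell spans 0.00833333° lon × 0.00416667° lat.
west 120.03333, east 120.04167.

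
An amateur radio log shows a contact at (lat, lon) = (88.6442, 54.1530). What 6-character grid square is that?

LR78bp

Shift to the Maidenhead origin (180°W, 90°S): lon 234.1530, lat 178.6442.
Field: lon ⌊234.1530/20⌋ = 11 → L; lat ⌊178.6442/10⌋ = 17 → R.
Square: lon ⌊14.1530/2⌋ = 7; lat ⌊8.6442/1⌋ = 8.
Subsquare: lon ⌊0.1530/0.0833333⌋ = 1 → b; lat ⌊0.6442/0.0416667⌋ = 15 → p.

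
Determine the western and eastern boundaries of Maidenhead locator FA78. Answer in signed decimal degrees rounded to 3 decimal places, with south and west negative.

-66.000, -64.000

Field F=5, A=0: +5·20° lon, +0·10° lat → SW at lon -80°, lat -90°.
Square 7, 8: +7·2° lon, +8·1° lat → SW at lon -66°, lat -82°.
Cell spans 2° lon × 1° lat.
west -66.000, east -64.000.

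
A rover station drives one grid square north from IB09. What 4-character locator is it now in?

Latitude square 9; +1 → 10, wraps to 0, carry into field.
Latitude field B = 1; +1 → 2 = C.
The longitude characters are unchanged.

IC00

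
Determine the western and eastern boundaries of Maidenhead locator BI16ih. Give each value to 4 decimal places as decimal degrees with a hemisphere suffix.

Field B=1, I=8: +1·20° lon, +8·10° lat → SW at lon -160°, lat -10°.
Square 1, 6: +1·2° lon, +6·1° lat → SW at lon -158°, lat -4°.
Subsquare i=8, h=7: +8·0.0833333° lon, +7·0.0416667° lat → SW at lon -157.333°, lat -3.70833°.
Cell spans 0.0833333° lon × 0.0416667° lat.
west 157.3333° W, east 157.2500° W.

157.3333° W, 157.2500° W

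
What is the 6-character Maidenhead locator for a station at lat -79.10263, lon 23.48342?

Offset from 180°W / 90°S: lon 203.4834°, lat 10.8974°.
Field (20°×10°, letters A–R): 203.4834/20 → 10 → K, 10.8974/10 → 1 → B; chars KB.
Square (2°×1°, digits 0–9): 3.4834/2 → 1, 0.8974/1 → 0; chars 10.
Subsquare (5′×2.5′, letters a–x): 1.4834/0.0833333 → 17 → r, 0.8974/0.0416667 → 21 → v; chars rv.

KB10rv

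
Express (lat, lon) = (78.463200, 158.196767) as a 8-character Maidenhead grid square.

QQ98cl31

Shift to the Maidenhead origin (180°W, 90°S): lon 338.19677, lat 168.46320.
Field: 338.19677/20 → 16 → Q, 168.46320/10 → 16 → Q; chars QQ.
Square: 18.19677/2 → 9, 8.46320/1 → 8; chars 98.
Subsquare: 0.19677/0.0833333 → 2 → c, 0.46320/0.0416667 → 11 → l; chars cl.
Extended square: 0.03010/0.00833333 → 3, 0.00487/0.00416667 → 1; chars 31.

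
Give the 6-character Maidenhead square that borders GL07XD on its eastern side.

GL17ad

Longitude subsquare x = 23; +1 → 24, wraps to 0 = a, carry into square.
Longitude square 0; +1 → 1.
The latitude characters are unchanged.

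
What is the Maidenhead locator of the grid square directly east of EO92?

Longitude square 9; +1 → 10, wraps to 0, carry into field.
Longitude field E = 4; +1 → 5 = F.
The latitude characters are unchanged.

FO02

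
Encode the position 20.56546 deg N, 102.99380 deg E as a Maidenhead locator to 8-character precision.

Shift to the Maidenhead origin (180°W, 90°S): lon 282.99380, lat 110.56546.
Field: lon ⌊282.99380/20⌋ = 14 → O; lat ⌊110.56546/10⌋ = 11 → L.
Square: lon ⌊2.99380/2⌋ = 1; lat ⌊0.56546/1⌋ = 0.
Subsquare: lon ⌊0.99380/0.0833333⌋ = 11 → l; lat ⌊0.56546/0.0416667⌋ = 13 → n.
Extended square: lon ⌊0.07713/0.00833333⌋ = 9; lat ⌊0.02379/0.00416667⌋ = 5.

OL10ln95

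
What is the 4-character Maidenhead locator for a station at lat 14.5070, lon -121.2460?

CK94

Offset from 180°W / 90°S: lon 58.75°, lat 104.51°.
Field (20°×10°, letters A–R): 58.75/20 → 2 → C, 104.51/10 → 10 → K; chars CK.
Square (2°×1°, digits 0–9): 18.75/2 → 9, 4.51/1 → 4; chars 94.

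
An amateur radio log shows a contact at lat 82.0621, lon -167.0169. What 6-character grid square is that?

AR62lb

Add 180° to longitude and 90° to latitude: 12.9831, 172.0621.
Field: lon ⌊12.9831/20⌋ = 0 → A; lat ⌊172.0621/10⌋ = 17 → R.
Square: lon ⌊12.9831/2⌋ = 6; lat ⌊2.0621/1⌋ = 2.
Subsquare: lon ⌊0.9831/0.0833333⌋ = 11 → l; lat ⌊0.0621/0.0416667⌋ = 1 → b.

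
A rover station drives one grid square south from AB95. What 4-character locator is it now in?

AB94

Latitude square 5; −1 → 4.
The longitude characters are unchanged.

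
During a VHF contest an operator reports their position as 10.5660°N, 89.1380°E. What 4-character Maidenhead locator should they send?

NK40

Offset from 180°W / 90°S: lon 269.14°, lat 100.57°.
Field: 269.14/20 → 13 → N, 100.57/10 → 10 → K; chars NK.
Square: 9.14/2 → 4, 0.57/1 → 0; chars 40.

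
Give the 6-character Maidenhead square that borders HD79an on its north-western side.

HD69xo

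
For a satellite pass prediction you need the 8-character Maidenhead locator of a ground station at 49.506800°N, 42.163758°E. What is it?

Add 180° to longitude and 90° to latitude: 222.16376, 139.50680.
Field (20°×10°, letters A–R): lon ⌊222.16376/20⌋ = 11 → L; lat ⌊139.50680/10⌋ = 13 → N.
Square (2°×1°, digits 0–9): lon ⌊2.16376/2⌋ = 1; lat ⌊9.50680/1⌋ = 9.
Subsquare (5′×2.5′, letters a–x): lon ⌊0.16376/0.0833333⌋ = 1 → b; lat ⌊0.50680/0.0416667⌋ = 12 → m.
Extended square (30″×15″, digits 0–9): lon ⌊0.08042/0.00833333⌋ = 9; lat ⌊0.00680/0.00416667⌋ = 1.

LN19bm91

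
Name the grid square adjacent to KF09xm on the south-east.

Longitude subsquare x = 23; +1 → 24, wraps to 0 = a, carry into square.
Longitude square 0; +1 → 1.
Latitude subsquare m = 12; −1 → 11 = l.

KF19al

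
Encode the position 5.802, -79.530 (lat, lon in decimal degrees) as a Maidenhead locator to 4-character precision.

FJ05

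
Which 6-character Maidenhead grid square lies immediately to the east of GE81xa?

GE91aa

Longitude subsquare x = 23; +1 → 24, wraps to 0 = a, carry into square.
Longitude square 8; +1 → 9.
The latitude characters are unchanged.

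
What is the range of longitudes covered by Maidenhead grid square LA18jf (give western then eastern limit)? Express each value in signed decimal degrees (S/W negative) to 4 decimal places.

Field L=11, A=0: +11·20° lon, +0·10° lat → SW at lon 40°, lat -90°.
Square 1, 8: +1·2° lon, +8·1° lat → SW at lon 42°, lat -82°.
Subsquare j=9, f=5: +9·0.0833333° lon, +5·0.0416667° lat → SW at lon 42.75°, lat -81.7917°.
Cell spans 0.0833333° lon × 0.0416667° lat.
west 42.7500, east 42.8333.

42.7500, 42.8333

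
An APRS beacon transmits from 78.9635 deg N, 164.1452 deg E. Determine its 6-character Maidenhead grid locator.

RQ28bx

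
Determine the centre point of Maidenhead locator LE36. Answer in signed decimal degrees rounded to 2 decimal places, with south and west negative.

-43.50, 47.00

Field L=11, E=4: +11·20° lon, +4·10° lat → SW at lon 40°, lat -50°.
Square 3, 6: +3·2° lon, +6·1° lat → SW at lon 46°, lat -44°.
Cell spans 2° lon × 1° lat. Centre is SW corner plus half of each.
latitude -43.50, longitude 47.00.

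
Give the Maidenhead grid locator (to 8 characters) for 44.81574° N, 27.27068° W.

Offset from 180°W / 90°S: lon 152.72932°, lat 134.81574°.
Field: lon ⌊152.72932/20⌋ = 7 → H; lat ⌊134.81574/10⌋ = 13 → N.
Square: lon ⌊12.72932/2⌋ = 6; lat ⌊4.81574/1⌋ = 4.
Subsquare: lon ⌊0.72932/0.0833333⌋ = 8 → i; lat ⌊0.81574/0.0416667⌋ = 19 → t.
Extended square: lon ⌊0.06265/0.00833333⌋ = 7; lat ⌊0.02407/0.00416667⌋ = 5.

HN64it75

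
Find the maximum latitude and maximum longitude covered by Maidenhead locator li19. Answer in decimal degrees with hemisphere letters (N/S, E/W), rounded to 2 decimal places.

Field L=11, I=8: +11·20° lon, +8·10° lat → SW at lon 40°, lat -10°.
Square 1, 9: +1·2° lon, +9·1° lat → SW at lon 42°, lat -1°.
Cell spans 2° lon × 1° lat. NE corner is SW corner plus one full cell.
latitude 0.00° N, longitude 44.00° E.

0.00° N, 44.00° E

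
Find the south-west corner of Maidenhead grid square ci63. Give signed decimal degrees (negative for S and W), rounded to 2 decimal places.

-7.00, -128.00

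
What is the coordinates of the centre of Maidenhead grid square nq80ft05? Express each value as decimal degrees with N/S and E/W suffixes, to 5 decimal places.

Field N=13, Q=16: +13·20° lon, +16·10° lat → SW at lon 80°, lat 70°.
Square 8, 0: +8·2° lon, +0·1° lat → SW at lon 96°, lat 70°.
Subsquare f=5, t=19: +5·0.0833333° lon, +19·0.0416667° lat → SW at lon 96.4167°, lat 70.7917°.
Extended square 0, 5: +0·0.00833333° lon, +5·0.00416667° lat → SW at lon 96.4167°, lat 70.8125°.
Cell spans 0.00833333° lon × 0.00416667° lat. Centre is SW corner plus half of each.
latitude 70.81458° N, longitude 96.42083° E.

70.81458° N, 96.42083° E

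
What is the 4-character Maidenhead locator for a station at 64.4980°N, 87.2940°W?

Add 180° to longitude and 90° to latitude: 92.71, 154.50.
Field: lon ⌊92.71/20⌋ = 4 → E; lat ⌊154.50/10⌋ = 15 → P.
Square: lon ⌊12.71/2⌋ = 6; lat ⌊4.50/1⌋ = 4.

EP64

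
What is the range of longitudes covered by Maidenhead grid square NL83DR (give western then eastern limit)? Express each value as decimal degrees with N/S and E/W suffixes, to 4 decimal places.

96.2500° E, 96.3333° E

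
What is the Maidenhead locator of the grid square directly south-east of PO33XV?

PO43au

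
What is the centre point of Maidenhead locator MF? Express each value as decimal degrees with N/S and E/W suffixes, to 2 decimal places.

Field M=12, F=5: +12·20° lon, +5·10° lat → SW at lon 60°, lat -40°.
Cell spans 20° lon × 10° lat. Centre is SW corner plus half of each.
latitude 35.00° S, longitude 70.00° E.

35.00° S, 70.00° E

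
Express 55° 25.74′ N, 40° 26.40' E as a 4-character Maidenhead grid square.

LO05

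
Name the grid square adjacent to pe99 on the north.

PF90

Latitude square 9; +1 → 10, wraps to 0, carry into field.
Latitude field E = 4; +1 → 5 = F.
The longitude characters are unchanged.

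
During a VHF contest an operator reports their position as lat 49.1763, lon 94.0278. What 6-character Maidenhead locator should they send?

Shift to the Maidenhead origin (180°W, 90°S): lon 274.0278, lat 139.1763.
Field (20°×10°, letters A–R): 274.0278/20 → 13 → N, 139.1763/10 → 13 → N; chars NN.
Square (2°×1°, digits 0–9): 14.0278/2 → 7, 9.1763/1 → 9; chars 79.
Subsquare (5′×2.5′, letters a–x): 0.0278/0.0833333 → 0 → a, 0.1763/0.0416667 → 4 → e; chars ae.

NN79ae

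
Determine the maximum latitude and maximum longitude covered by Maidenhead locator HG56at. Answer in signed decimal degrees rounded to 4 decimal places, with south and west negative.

Field H=7, G=6: +7·20° lon, +6·10° lat → SW at lon -40°, lat -30°.
Square 5, 6: +5·2° lon, +6·1° lat → SW at lon -30°, lat -24°.
Subsquare a=0, t=19: +0·0.0833333° lon, +19·0.0416667° lat → SW at lon -30°, lat -23.2083°.
Cell spans 0.0833333° lon × 0.0416667° lat. NE corner is SW corner plus one full cell.
latitude -23.1667, longitude -29.9167.

-23.1667, -29.9167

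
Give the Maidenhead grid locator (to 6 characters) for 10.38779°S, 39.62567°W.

Offset from 180°W / 90°S: lon 140.3743°, lat 79.6122°.
Field: 140.3743/20 → 7 → H, 79.6122/10 → 7 → H; chars HH.
Square: 0.3743/2 → 0, 9.6122/1 → 9; chars 09.
Subsquare: 0.3743/0.0833333 → 4 → e, 0.6122/0.0416667 → 14 → o; chars eo.

HH09eo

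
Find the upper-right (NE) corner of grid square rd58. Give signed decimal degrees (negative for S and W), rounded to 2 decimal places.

-51.00, 172.00

Field R=17, D=3: +17·20° lon, +3·10° lat → SW at lon 160°, lat -60°.
Square 5, 8: +5·2° lon, +8·1° lat → SW at lon 170°, lat -52°.
Cell spans 2° lon × 1° lat. NE corner is SW corner plus one full cell.
latitude -51.00, longitude 172.00.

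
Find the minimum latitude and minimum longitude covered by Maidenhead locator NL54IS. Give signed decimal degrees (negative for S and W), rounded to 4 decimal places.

24.7500, 90.6667

Field N=13, L=11: +13·20° lon, +11·10° lat → SW at lon 80°, lat 20°.
Square 5, 4: +5·2° lon, +4·1° lat → SW at lon 90°, lat 24°.
Subsquare i=8, s=18: +8·0.0833333° lon, +18·0.0416667° lat → SW at lon 90.6667°, lat 24.75°.
latitude 24.7500, longitude 90.6667.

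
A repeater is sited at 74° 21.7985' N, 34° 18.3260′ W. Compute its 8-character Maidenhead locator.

HQ24ui37

Add 180° to longitude and 90° to latitude: 145.69457, 164.36331.
Field: 145.69457/20 → 7 → H, 164.36331/10 → 16 → Q; chars HQ.
Square: 5.69457/2 → 2, 4.36331/1 → 4; chars 24.
Subsquare: 1.69457/0.0833333 → 20 → u, 0.36331/0.0416667 → 8 → i; chars ui.
Extended square: 0.02790/0.00833333 → 3, 0.02998/0.00416667 → 7; chars 37.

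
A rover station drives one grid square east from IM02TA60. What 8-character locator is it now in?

Longitude extended square 6; +1 → 7.
The latitude characters are unchanged.

IM02ta70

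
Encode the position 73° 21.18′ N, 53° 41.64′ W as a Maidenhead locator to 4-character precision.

GQ33

Offset from 180°W / 90°S: lon 126.31°, lat 163.35°.
Field: lon ⌊126.31/20⌋ = 6 → G; lat ⌊163.35/10⌋ = 16 → Q.
Square: lon ⌊6.31/2⌋ = 3; lat ⌊3.35/1⌋ = 3.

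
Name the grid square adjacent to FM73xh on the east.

Longitude subsquare x = 23; +1 → 24, wraps to 0 = a, carry into square.
Longitude square 7; +1 → 8.
The latitude characters are unchanged.

FM83ah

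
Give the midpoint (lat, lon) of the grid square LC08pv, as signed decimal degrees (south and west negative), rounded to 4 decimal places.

-61.1042, 41.2917

Field L=11, C=2: +11·20° lon, +2·10° lat → SW at lon 40°, lat -70°.
Square 0, 8: +0·2° lon, +8·1° lat → SW at lon 40°, lat -62°.
Subsquare p=15, v=21: +15·0.0833333° lon, +21·0.0416667° lat → SW at lon 41.25°, lat -61.125°.
Cell spans 0.0833333° lon × 0.0416667° lat. Centre is SW corner plus half of each.
latitude -61.1042, longitude 41.2917.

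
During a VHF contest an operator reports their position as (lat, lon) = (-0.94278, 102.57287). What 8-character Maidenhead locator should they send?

Add 180° to longitude and 90° to latitude: 282.57287, 89.05722.
Field (20°×10°, letters A–R): 282.57287/20 → 14 → O, 89.05722/10 → 8 → I; chars OI.
Square (2°×1°, digits 0–9): 2.57287/2 → 1, 9.05722/1 → 9; chars 19.
Subsquare (5′×2.5′, letters a–x): 0.57287/0.0833333 → 6 → g, 0.05722/0.0416667 → 1 → b; chars gb.
Extended square (30″×15″, digits 0–9): 0.07287/0.00833333 → 8, 0.01555/0.00416667 → 3; chars 83.

OI19gb83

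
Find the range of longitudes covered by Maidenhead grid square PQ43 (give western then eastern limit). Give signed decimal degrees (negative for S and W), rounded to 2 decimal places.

Field P=15, Q=16: +15·20° lon, +16·10° lat → SW at lon 120°, lat 70°.
Square 4, 3: +4·2° lon, +3·1° lat → SW at lon 128°, lat 73°.
Cell spans 2° lon × 1° lat.
west 128.00, east 130.00.

128.00, 130.00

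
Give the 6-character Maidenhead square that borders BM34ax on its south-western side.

BM24xw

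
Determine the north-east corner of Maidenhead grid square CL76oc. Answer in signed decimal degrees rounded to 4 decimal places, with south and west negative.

Field C=2, L=11: +2·20° lon, +11·10° lat → SW at lon -140°, lat 20°.
Square 7, 6: +7·2° lon, +6·1° lat → SW at lon -126°, lat 26°.
Subsquare o=14, c=2: +14·0.0833333° lon, +2·0.0416667° lat → SW at lon -124.833°, lat 26.0833°.
Cell spans 0.0833333° lon × 0.0416667° lat. NE corner is SW corner plus one full cell.
latitude 26.1250, longitude -124.7500.

26.1250, -124.7500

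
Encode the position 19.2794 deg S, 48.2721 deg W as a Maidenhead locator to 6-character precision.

GH50ur

Offset from 180°W / 90°S: lon 131.7279°, lat 70.7206°.
Field: 131.7279/20 → 6 → G, 70.7206/10 → 7 → H; chars GH.
Square: 11.7279/2 → 5, 0.7206/1 → 0; chars 50.
Subsquare: 1.7279/0.0833333 → 20 → u, 0.7206/0.0416667 → 17 → r; chars ur.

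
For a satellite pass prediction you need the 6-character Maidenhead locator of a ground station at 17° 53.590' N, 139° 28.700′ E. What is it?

PK97rv

Shift to the Maidenhead origin (180°W, 90°S): lon 319.4783, lat 107.8932.
Field: lon ⌊319.4783/20⌋ = 15 → P; lat ⌊107.8932/10⌋ = 10 → K.
Square: lon ⌊19.4783/2⌋ = 9; lat ⌊7.8932/1⌋ = 7.
Subsquare: lon ⌊1.4783/0.0833333⌋ = 17 → r; lat ⌊0.8932/0.0416667⌋ = 21 → v.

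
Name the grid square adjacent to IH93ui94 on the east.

Longitude extended square 9; +1 → 10, wraps to 0, carry into subsquare.
Longitude subsquare u = 20; +1 → 21 = v.
The latitude characters are unchanged.

IH93vi04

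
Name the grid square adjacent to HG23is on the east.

HG23js

Longitude subsquare i = 8; +1 → 9 = j.
The latitude characters are unchanged.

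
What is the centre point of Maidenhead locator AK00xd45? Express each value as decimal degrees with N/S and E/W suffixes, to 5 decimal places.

Field A=0, K=10: +0·20° lon, +10·10° lat → SW at lon -180°, lat 10°.
Square 0, 0: +0·2° lon, +0·1° lat → SW at lon -180°, lat 10°.
Subsquare x=23, d=3: +23·0.0833333° lon, +3·0.0416667° lat → SW at lon -178.083°, lat 10.125°.
Extended square 4, 5: +4·0.00833333° lon, +5·0.00416667° lat → SW at lon -178.05°, lat 10.1458°.
Cell spans 0.00833333° lon × 0.00416667° lat. Centre is SW corner plus half of each.
latitude 10.14792° N, longitude 178.04583° W.

10.14792° N, 178.04583° W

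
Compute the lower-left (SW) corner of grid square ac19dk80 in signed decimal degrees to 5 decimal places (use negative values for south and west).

-60.58333, -177.68333

Field A=0, C=2: +0·20° lon, +2·10° lat → SW at lon -180°, lat -70°.
Square 1, 9: +1·2° lon, +9·1° lat → SW at lon -178°, lat -61°.
Subsquare d=3, k=10: +3·0.0833333° lon, +10·0.0416667° lat → SW at lon -177.75°, lat -60.5833°.
Extended square 8, 0: +8·0.00833333° lon, +0·0.00416667° lat → SW at lon -177.683°, lat -60.5833°.
latitude -60.58333, longitude -177.68333.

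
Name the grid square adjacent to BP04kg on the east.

BP04lg

Longitude subsquare k = 10; +1 → 11 = l.
The latitude characters are unchanged.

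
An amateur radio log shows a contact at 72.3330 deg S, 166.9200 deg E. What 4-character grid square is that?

Shift to the Maidenhead origin (180°W, 90°S): lon 346.92, lat 17.67.
Field: lon ⌊346.92/20⌋ = 17 → R; lat ⌊17.67/10⌋ = 1 → B.
Square: lon ⌊6.92/2⌋ = 3; lat ⌊7.67/1⌋ = 7.

RB37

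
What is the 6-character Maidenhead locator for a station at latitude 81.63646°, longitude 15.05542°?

JR71mp

Offset from 180°W / 90°S: lon 195.0554°, lat 171.6365°.
Field: lon ⌊195.0554/20⌋ = 9 → J; lat ⌊171.6365/10⌋ = 17 → R.
Square: lon ⌊15.0554/2⌋ = 7; lat ⌊1.6365/1⌋ = 1.
Subsquare: lon ⌊1.0554/0.0833333⌋ = 12 → m; lat ⌊0.6365/0.0416667⌋ = 15 → p.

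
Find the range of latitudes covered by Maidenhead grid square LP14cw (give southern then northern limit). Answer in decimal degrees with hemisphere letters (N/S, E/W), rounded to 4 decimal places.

Field L=11, P=15: +11·20° lon, +15·10° lat → SW at lon 40°, lat 60°.
Square 1, 4: +1·2° lon, +4·1° lat → SW at lon 42°, lat 64°.
Subsquare c=2, w=22: +2·0.0833333° lon, +22·0.0416667° lat → SW at lon 42.1667°, lat 64.9167°.
Cell spans 0.0833333° lon × 0.0416667° lat.
south 64.9167° N, north 64.9583° N.

64.9167° N, 64.9583° N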